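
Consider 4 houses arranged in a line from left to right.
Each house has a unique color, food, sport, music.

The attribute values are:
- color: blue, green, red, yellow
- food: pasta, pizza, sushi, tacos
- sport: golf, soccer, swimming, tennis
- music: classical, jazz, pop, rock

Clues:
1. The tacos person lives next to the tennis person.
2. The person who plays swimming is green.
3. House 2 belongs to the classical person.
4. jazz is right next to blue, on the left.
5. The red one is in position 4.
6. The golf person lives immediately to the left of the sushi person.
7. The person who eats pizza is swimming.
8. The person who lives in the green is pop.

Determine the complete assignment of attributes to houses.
Solution:

House | Color | Food | Sport | Music
------------------------------------
  1   | yellow | tacos | golf | jazz
  2   | blue | sushi | tennis | classical
  3   | green | pizza | swimming | pop
  4   | red | pasta | soccer | rock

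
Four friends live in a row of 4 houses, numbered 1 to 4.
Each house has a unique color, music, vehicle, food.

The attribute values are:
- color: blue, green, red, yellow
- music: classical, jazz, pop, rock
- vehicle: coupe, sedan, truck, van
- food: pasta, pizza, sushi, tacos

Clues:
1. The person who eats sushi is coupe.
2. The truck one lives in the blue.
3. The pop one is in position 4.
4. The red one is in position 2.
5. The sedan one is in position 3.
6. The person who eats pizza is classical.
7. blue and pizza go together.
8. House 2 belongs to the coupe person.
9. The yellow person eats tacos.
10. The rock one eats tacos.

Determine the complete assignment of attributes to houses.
Solution:

House | Color | Music | Vehicle | Food
--------------------------------------
  1   | blue | classical | truck | pizza
  2   | red | jazz | coupe | sushi
  3   | yellow | rock | sedan | tacos
  4   | green | pop | van | pasta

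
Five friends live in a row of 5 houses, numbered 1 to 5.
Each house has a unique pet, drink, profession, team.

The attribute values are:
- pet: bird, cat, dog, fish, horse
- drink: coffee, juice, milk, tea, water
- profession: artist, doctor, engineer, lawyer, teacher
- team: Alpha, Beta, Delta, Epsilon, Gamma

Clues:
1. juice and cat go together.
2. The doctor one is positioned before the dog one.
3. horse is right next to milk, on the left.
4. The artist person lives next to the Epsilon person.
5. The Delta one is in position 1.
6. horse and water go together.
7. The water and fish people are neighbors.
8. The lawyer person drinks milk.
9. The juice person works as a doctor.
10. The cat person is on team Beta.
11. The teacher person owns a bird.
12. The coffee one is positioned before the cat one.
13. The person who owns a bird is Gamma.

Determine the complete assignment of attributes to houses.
Solution:

House | Pet | Drink | Profession | Team
---------------------------------------
  1   | horse | water | artist | Delta
  2   | fish | milk | lawyer | Epsilon
  3   | bird | coffee | teacher | Gamma
  4   | cat | juice | doctor | Beta
  5   | dog | tea | engineer | Alpha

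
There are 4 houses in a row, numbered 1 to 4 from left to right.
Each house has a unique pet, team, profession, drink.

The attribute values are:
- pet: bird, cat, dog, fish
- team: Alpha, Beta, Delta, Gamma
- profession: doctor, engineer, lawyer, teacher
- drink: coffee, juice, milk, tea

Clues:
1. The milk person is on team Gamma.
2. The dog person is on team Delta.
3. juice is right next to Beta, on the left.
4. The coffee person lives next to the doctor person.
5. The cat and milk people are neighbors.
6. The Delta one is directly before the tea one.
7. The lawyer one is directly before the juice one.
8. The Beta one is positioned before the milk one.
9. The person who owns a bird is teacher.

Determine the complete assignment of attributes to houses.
Solution:

House | Pet | Team | Profession | Drink
---------------------------------------
  1   | fish | Alpha | lawyer | coffee
  2   | dog | Delta | doctor | juice
  3   | cat | Beta | engineer | tea
  4   | bird | Gamma | teacher | milk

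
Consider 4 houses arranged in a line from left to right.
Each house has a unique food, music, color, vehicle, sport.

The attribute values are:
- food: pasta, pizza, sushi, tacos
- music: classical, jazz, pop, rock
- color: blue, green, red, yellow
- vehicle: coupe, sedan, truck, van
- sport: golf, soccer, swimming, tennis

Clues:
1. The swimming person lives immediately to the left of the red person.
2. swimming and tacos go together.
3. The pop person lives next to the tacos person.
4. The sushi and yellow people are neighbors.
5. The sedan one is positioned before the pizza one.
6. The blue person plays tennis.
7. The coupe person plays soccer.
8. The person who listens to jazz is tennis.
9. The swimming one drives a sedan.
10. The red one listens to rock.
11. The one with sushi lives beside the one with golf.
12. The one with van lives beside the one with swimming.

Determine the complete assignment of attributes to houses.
Solution:

House | Food | Music | Color | Vehicle | Sport
----------------------------------------------
  1   | sushi | jazz | blue | truck | tennis
  2   | pasta | pop | yellow | van | golf
  3   | tacos | classical | green | sedan | swimming
  4   | pizza | rock | red | coupe | soccer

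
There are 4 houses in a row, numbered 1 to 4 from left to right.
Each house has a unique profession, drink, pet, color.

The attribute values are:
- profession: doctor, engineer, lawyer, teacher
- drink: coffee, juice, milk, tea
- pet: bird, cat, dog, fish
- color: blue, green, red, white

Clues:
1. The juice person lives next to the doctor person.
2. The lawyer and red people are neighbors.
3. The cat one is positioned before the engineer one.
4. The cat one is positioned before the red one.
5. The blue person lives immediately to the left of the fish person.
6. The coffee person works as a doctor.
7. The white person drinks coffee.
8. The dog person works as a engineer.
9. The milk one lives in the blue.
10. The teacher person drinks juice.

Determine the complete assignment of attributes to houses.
Solution:

House | Profession | Drink | Pet | Color
----------------------------------------
  1   | lawyer | milk | cat | blue
  2   | teacher | juice | fish | red
  3   | doctor | coffee | bird | white
  4   | engineer | tea | dog | green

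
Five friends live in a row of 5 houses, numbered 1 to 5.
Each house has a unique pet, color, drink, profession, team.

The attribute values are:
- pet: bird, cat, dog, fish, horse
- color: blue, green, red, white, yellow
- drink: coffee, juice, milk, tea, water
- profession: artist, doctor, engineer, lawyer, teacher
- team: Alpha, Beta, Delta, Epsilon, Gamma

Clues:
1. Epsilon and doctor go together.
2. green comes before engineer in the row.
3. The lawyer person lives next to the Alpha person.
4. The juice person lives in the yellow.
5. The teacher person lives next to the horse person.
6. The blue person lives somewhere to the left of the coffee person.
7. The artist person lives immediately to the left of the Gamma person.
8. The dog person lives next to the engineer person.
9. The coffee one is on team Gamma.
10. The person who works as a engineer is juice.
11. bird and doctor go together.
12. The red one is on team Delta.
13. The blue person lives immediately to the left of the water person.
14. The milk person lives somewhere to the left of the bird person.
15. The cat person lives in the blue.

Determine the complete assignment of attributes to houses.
Solution:

House | Pet | Color | Drink | Profession | Team
-----------------------------------------------
  1   | cat | blue | milk | teacher | Beta
  2   | horse | red | water | artist | Delta
  3   | dog | green | coffee | lawyer | Gamma
  4   | fish | yellow | juice | engineer | Alpha
  5   | bird | white | tea | doctor | Epsilon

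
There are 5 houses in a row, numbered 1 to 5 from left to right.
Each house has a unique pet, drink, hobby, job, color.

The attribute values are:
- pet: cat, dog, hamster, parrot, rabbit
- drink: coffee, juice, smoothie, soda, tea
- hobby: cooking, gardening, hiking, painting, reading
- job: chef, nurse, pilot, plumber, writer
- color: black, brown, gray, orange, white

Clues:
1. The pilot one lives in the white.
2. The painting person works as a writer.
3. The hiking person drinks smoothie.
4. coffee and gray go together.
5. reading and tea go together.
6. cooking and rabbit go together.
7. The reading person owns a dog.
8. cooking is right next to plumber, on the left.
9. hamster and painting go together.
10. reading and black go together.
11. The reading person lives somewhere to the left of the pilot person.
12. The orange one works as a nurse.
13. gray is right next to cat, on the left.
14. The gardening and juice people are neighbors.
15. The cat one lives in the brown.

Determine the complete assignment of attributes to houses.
Solution:

House | Pet | Drink | Hobby | Job | Color
-----------------------------------------
  1   | hamster | coffee | painting | writer | gray
  2   | cat | soda | gardening | chef | brown
  3   | rabbit | juice | cooking | nurse | orange
  4   | dog | tea | reading | plumber | black
  5   | parrot | smoothie | hiking | pilot | white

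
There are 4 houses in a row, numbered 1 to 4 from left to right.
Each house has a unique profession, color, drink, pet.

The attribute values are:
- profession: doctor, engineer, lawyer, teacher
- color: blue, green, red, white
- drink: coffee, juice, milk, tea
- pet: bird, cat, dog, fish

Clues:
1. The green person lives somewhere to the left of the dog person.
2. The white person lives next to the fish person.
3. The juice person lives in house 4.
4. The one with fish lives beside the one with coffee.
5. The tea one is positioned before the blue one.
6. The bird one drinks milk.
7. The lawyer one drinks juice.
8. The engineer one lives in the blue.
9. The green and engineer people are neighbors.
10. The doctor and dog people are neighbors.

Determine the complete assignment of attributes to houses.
Solution:

House | Profession | Color | Drink | Pet
----------------------------------------
  1   | teacher | white | milk | bird
  2   | doctor | green | tea | fish
  3   | engineer | blue | coffee | dog
  4   | lawyer | red | juice | cat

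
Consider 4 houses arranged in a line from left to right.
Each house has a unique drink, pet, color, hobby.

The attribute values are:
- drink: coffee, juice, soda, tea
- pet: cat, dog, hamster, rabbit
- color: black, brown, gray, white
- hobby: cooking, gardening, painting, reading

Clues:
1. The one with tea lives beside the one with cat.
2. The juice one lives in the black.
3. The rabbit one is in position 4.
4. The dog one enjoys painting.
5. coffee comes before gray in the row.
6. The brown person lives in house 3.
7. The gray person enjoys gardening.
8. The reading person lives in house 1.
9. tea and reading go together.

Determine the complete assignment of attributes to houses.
Solution:

House | Drink | Pet | Color | Hobby
-----------------------------------
  1   | tea | hamster | white | reading
  2   | juice | cat | black | cooking
  3   | coffee | dog | brown | painting
  4   | soda | rabbit | gray | gardening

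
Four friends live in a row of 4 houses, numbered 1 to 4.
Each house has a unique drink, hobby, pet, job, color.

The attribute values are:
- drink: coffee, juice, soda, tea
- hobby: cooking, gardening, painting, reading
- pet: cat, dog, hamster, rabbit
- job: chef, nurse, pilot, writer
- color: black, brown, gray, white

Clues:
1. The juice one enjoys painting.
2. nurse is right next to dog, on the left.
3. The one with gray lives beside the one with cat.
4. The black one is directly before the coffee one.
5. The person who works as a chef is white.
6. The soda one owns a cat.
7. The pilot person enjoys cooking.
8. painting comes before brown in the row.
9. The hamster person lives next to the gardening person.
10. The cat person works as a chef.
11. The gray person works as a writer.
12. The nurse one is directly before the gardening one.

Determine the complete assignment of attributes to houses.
Solution:

House | Drink | Hobby | Pet | Job | Color
-----------------------------------------
  1   | juice | painting | hamster | nurse | black
  2   | coffee | gardening | dog | writer | gray
  3   | soda | reading | cat | chef | white
  4   | tea | cooking | rabbit | pilot | brown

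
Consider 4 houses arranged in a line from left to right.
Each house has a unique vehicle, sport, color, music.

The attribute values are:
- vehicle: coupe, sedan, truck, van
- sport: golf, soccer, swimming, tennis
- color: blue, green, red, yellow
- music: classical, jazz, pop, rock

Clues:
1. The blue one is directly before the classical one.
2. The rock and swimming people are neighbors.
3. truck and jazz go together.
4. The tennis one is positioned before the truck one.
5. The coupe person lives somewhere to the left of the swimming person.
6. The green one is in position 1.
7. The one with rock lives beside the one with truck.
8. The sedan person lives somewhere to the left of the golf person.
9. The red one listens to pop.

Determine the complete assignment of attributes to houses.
Solution:

House | Vehicle | Sport | Color | Music
---------------------------------------
  1   | coupe | tennis | green | rock
  2   | truck | swimming | blue | jazz
  3   | sedan | soccer | yellow | classical
  4   | van | golf | red | pop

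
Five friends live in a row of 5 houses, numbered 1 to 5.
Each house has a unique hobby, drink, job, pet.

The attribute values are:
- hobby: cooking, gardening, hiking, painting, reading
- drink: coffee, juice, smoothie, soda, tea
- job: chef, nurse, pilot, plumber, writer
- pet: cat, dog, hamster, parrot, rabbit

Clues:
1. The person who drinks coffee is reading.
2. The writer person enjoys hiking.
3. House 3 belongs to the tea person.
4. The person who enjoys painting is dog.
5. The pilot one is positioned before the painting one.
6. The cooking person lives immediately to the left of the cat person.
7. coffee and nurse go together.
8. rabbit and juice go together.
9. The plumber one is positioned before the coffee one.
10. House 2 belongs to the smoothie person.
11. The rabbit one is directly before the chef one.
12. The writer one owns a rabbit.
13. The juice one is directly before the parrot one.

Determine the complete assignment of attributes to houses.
Solution:

House | Hobby | Drink | Job | Pet
---------------------------------
  1   | hiking | juice | writer | rabbit
  2   | cooking | smoothie | chef | parrot
  3   | gardening | tea | pilot | cat
  4   | painting | soda | plumber | dog
  5   | reading | coffee | nurse | hamster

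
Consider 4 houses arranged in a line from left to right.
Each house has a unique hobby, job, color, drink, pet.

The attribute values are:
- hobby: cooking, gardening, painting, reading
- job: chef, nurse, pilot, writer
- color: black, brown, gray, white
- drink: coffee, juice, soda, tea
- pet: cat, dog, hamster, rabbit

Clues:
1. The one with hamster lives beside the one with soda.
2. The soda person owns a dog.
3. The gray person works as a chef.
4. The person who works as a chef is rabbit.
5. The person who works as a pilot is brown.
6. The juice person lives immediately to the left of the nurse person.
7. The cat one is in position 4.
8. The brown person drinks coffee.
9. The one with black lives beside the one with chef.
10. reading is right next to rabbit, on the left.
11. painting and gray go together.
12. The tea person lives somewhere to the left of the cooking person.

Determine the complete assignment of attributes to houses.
Solution:

House | Hobby | Job | Color | Drink | Pet
-----------------------------------------
  1   | gardening | writer | white | juice | hamster
  2   | reading | nurse | black | soda | dog
  3   | painting | chef | gray | tea | rabbit
  4   | cooking | pilot | brown | coffee | cat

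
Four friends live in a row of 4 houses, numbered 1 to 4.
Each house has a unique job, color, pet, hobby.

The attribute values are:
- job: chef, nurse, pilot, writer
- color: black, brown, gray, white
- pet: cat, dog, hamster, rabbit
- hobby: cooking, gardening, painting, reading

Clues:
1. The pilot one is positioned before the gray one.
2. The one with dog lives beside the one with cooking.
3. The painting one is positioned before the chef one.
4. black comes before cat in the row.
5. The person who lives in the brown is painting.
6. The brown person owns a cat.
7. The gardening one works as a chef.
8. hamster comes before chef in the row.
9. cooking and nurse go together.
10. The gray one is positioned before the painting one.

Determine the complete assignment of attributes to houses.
Solution:

House | Job | Color | Pet | Hobby
---------------------------------
  1   | pilot | black | dog | reading
  2   | nurse | gray | hamster | cooking
  3   | writer | brown | cat | painting
  4   | chef | white | rabbit | gardening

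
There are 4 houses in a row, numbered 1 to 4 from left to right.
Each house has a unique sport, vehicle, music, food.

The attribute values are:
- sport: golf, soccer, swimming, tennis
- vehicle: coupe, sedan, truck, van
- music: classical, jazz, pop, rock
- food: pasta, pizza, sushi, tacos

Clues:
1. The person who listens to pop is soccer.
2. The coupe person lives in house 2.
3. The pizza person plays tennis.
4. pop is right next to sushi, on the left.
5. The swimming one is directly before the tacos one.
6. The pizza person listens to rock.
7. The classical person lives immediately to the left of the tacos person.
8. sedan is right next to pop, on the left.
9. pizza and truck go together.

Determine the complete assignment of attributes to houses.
Solution:

House | Sport | Vehicle | Music | Food
--------------------------------------
  1   | swimming | sedan | classical | pasta
  2   | soccer | coupe | pop | tacos
  3   | golf | van | jazz | sushi
  4   | tennis | truck | rock | pizza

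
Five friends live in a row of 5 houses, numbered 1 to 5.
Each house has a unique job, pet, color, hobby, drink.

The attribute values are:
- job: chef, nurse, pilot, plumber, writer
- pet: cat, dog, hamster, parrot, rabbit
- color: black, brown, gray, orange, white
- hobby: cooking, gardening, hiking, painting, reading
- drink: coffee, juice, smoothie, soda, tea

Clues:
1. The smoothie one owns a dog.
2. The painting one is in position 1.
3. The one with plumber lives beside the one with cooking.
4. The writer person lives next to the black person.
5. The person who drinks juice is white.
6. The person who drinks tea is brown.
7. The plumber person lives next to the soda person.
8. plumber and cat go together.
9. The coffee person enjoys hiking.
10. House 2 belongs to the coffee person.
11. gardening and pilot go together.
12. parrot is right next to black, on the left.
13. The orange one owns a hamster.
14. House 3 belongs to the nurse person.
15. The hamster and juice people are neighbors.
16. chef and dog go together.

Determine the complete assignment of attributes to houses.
Solution:

House | Job | Pet | Color | Hobby | Drink
-----------------------------------------
  1   | writer | parrot | brown | painting | tea
  2   | plumber | cat | black | hiking | coffee
  3   | nurse | hamster | orange | cooking | soda
  4   | pilot | rabbit | white | gardening | juice
  5   | chef | dog | gray | reading | smoothie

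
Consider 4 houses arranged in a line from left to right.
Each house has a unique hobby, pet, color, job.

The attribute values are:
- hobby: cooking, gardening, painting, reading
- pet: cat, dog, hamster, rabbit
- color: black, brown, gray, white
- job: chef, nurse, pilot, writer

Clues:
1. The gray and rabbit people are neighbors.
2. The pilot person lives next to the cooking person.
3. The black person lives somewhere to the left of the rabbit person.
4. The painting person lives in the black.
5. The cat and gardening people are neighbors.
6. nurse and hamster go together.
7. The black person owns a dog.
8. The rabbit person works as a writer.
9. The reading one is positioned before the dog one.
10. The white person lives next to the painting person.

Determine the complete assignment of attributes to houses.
Solution:

House | Hobby | Pet | Color | Job
---------------------------------
  1   | reading | hamster | white | nurse
  2   | painting | dog | black | pilot
  3   | cooking | cat | gray | chef
  4   | gardening | rabbit | brown | writer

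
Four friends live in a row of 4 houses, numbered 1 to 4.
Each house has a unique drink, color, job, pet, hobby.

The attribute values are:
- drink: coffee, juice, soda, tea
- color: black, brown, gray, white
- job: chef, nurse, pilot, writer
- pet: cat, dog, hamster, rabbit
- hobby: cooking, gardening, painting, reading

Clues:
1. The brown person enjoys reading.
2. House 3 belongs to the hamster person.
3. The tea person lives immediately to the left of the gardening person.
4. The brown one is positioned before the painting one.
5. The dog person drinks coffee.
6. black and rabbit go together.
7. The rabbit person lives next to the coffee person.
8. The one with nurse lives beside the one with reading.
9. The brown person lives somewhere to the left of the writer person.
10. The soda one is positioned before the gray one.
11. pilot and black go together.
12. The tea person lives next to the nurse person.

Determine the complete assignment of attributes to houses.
Solution:

House | Drink | Color | Job | Pet | Hobby
-----------------------------------------
  1   | tea | black | pilot | rabbit | cooking
  2   | coffee | white | nurse | dog | gardening
  3   | soda | brown | chef | hamster | reading
  4   | juice | gray | writer | cat | painting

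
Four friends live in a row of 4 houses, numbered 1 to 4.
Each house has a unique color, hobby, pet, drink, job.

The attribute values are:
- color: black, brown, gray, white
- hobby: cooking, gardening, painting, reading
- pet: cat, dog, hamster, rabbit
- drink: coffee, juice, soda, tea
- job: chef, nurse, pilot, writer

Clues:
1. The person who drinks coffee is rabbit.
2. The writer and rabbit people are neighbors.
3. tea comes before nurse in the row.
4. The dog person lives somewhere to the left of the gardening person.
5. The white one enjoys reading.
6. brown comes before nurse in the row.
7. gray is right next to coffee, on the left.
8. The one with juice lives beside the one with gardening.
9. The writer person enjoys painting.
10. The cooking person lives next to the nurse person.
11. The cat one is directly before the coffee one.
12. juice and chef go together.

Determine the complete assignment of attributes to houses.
Solution:

House | Color | Hobby | Pet | Drink | Job
-----------------------------------------
  1   | gray | painting | cat | tea | writer
  2   | white | reading | rabbit | coffee | pilot
  3   | brown | cooking | dog | juice | chef
  4   | black | gardening | hamster | soda | nurse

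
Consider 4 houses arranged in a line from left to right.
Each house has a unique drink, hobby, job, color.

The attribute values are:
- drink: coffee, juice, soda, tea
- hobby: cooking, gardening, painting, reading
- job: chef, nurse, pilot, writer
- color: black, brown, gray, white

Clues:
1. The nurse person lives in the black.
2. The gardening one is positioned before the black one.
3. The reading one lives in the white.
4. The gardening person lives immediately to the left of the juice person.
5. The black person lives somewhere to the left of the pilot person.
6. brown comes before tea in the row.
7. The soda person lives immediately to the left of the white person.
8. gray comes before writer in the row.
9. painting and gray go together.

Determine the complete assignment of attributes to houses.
Solution:

House | Drink | Hobby | Job | Color
-----------------------------------
  1   | coffee | gardening | chef | brown
  2   | juice | cooking | nurse | black
  3   | soda | painting | pilot | gray
  4   | tea | reading | writer | white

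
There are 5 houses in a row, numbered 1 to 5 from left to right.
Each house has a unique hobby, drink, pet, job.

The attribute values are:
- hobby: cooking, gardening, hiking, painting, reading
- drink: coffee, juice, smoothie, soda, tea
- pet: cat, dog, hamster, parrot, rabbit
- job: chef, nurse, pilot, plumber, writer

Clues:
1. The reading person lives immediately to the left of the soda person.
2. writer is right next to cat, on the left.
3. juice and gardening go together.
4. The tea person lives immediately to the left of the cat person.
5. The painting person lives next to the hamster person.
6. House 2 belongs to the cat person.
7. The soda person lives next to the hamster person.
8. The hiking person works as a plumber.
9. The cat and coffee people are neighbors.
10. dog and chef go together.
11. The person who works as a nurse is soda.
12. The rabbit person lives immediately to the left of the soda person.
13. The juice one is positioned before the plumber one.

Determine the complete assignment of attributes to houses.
Solution:

House | Hobby | Drink | Pet | Job
---------------------------------
  1   | reading | tea | rabbit | writer
  2   | painting | soda | cat | nurse
  3   | cooking | coffee | hamster | pilot
  4   | gardening | juice | dog | chef
  5   | hiking | smoothie | parrot | plumber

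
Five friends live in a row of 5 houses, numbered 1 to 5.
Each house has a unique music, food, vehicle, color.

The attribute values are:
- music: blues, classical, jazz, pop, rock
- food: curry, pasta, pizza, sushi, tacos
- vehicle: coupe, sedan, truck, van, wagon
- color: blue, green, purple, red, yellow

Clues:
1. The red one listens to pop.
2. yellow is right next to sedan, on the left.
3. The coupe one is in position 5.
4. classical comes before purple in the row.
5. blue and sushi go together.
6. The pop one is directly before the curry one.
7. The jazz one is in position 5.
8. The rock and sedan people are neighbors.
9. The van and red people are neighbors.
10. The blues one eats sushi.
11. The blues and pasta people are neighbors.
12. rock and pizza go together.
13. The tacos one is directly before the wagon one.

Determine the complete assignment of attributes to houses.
Solution:

House | Music | Food | Vehicle | Color
--------------------------------------
  1   | rock | pizza | van | yellow
  2   | pop | tacos | sedan | red
  3   | classical | curry | wagon | green
  4   | blues | sushi | truck | blue
  5   | jazz | pasta | coupe | purple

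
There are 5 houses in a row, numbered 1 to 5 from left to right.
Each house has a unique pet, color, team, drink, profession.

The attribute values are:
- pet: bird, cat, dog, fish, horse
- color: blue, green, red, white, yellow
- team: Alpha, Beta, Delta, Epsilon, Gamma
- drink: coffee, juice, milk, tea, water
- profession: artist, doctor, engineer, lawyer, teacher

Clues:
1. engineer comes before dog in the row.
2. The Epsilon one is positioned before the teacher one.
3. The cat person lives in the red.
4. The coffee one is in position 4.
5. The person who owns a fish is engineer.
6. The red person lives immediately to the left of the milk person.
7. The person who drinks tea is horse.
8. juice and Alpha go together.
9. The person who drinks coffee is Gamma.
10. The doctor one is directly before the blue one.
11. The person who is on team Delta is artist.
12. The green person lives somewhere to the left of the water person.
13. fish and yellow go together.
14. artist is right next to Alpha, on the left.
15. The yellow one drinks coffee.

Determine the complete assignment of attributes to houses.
Solution:

House | Pet | Color | Team | Drink | Profession
-----------------------------------------------
  1   | horse | green | Delta | tea | artist
  2   | cat | red | Alpha | juice | doctor
  3   | bird | blue | Epsilon | milk | lawyer
  4   | fish | yellow | Gamma | coffee | engineer
  5   | dog | white | Beta | water | teacher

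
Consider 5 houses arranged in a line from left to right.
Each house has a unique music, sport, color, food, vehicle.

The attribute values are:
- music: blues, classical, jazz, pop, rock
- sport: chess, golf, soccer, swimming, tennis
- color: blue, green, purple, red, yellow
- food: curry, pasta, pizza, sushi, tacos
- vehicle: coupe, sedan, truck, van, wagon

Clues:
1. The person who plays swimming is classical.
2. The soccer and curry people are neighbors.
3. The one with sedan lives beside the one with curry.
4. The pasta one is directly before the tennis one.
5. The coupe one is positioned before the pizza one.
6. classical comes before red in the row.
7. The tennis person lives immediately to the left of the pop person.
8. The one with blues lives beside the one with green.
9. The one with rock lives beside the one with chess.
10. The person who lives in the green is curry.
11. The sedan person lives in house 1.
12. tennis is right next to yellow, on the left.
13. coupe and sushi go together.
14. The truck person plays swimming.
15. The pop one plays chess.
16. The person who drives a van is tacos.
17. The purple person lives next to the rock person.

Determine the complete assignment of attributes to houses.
Solution:

House | Music | Sport | Color | Food | Vehicle
----------------------------------------------
  1   | blues | soccer | purple | pasta | sedan
  2   | rock | tennis | green | curry | wagon
  3   | pop | chess | yellow | sushi | coupe
  4   | classical | swimming | blue | pizza | truck
  5   | jazz | golf | red | tacos | van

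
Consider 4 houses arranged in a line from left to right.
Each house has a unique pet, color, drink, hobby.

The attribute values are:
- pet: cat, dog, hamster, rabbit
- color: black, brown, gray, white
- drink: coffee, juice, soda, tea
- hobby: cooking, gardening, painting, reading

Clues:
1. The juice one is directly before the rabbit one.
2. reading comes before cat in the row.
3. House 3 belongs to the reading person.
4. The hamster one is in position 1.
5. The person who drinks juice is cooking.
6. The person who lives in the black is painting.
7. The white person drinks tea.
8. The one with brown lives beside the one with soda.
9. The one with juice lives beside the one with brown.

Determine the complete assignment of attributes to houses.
Solution:

House | Pet | Color | Drink | Hobby
-----------------------------------
  1   | hamster | white | tea | gardening
  2   | dog | gray | juice | cooking
  3   | rabbit | brown | coffee | reading
  4   | cat | black | soda | painting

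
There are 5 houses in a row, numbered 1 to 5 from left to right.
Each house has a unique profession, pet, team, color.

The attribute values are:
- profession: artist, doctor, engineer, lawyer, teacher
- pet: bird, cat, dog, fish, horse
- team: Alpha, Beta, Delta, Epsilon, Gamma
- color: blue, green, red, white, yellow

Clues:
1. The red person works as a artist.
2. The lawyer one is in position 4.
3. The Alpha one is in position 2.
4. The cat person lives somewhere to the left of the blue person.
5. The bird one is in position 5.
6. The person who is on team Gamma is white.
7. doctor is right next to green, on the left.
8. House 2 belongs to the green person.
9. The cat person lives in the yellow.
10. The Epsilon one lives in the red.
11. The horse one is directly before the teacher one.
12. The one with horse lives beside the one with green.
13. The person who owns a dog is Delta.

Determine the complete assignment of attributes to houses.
Solution:

House | Profession | Pet | Team | Color
---------------------------------------
  1   | doctor | horse | Gamma | white
  2   | teacher | fish | Alpha | green
  3   | engineer | cat | Beta | yellow
  4   | lawyer | dog | Delta | blue
  5   | artist | bird | Epsilon | red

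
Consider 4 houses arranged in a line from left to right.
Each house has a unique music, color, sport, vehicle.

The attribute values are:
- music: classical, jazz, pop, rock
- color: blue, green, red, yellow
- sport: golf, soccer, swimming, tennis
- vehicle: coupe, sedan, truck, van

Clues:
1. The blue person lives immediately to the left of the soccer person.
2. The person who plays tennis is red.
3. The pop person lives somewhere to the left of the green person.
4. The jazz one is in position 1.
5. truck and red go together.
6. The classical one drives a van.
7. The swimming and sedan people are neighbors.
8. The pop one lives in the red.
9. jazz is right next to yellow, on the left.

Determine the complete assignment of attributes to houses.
Solution:

House | Music | Color | Sport | Vehicle
---------------------------------------
  1   | jazz | blue | swimming | coupe
  2   | rock | yellow | soccer | sedan
  3   | pop | red | tennis | truck
  4   | classical | green | golf | van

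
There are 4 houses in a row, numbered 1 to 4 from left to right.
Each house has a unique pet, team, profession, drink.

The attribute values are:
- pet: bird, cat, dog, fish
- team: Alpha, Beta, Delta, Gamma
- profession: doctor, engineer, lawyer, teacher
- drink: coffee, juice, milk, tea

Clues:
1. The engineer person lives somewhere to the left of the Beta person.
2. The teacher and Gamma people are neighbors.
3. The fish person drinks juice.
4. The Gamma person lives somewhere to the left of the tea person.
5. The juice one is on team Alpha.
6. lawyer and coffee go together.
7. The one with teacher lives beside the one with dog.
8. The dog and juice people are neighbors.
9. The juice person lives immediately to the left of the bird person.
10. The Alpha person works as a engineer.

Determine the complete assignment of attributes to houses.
Solution:

House | Pet | Team | Profession | Drink
---------------------------------------
  1   | cat | Delta | teacher | milk
  2   | dog | Gamma | lawyer | coffee
  3   | fish | Alpha | engineer | juice
  4   | bird | Beta | doctor | tea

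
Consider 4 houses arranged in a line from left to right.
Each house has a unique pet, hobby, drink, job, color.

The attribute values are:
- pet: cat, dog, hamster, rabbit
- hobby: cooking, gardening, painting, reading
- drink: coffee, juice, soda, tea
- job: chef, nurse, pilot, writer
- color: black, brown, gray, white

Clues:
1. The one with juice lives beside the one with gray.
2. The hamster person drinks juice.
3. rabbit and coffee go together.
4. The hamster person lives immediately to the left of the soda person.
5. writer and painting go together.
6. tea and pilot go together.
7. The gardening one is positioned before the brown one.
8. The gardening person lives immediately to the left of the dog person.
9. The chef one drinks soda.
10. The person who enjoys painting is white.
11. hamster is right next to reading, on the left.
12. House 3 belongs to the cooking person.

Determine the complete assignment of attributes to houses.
Solution:

House | Pet | Hobby | Drink | Job | Color
-----------------------------------------
  1   | hamster | gardening | juice | nurse | black
  2   | dog | reading | soda | chef | gray
  3   | cat | cooking | tea | pilot | brown
  4   | rabbit | painting | coffee | writer | white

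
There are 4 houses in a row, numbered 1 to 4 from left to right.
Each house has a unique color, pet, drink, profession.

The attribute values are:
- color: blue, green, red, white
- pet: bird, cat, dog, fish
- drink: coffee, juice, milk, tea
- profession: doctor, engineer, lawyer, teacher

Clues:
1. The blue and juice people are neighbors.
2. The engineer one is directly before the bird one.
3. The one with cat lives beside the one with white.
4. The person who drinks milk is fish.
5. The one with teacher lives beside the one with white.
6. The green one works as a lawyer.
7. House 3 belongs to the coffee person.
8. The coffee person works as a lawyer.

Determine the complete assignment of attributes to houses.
Solution:

House | Color | Pet | Drink | Profession
----------------------------------------
  1   | blue | cat | tea | teacher
  2   | white | dog | juice | engineer
  3   | green | bird | coffee | lawyer
  4   | red | fish | milk | doctor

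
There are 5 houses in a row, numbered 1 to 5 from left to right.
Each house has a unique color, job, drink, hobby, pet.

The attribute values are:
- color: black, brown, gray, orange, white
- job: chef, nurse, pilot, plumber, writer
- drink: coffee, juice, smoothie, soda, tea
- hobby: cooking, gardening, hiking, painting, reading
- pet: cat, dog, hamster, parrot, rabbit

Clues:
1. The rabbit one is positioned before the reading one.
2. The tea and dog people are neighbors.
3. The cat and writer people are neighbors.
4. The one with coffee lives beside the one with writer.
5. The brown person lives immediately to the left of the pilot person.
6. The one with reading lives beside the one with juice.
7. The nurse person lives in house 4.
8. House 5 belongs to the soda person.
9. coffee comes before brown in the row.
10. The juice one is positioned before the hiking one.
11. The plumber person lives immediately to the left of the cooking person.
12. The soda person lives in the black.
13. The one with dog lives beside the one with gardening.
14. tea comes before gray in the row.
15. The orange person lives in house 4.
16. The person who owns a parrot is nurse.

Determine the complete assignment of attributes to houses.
Solution:

House | Color | Job | Drink | Hobby | Pet
-----------------------------------------
  1   | white | plumber | coffee | painting | cat
  2   | brown | writer | tea | cooking | rabbit
  3   | gray | pilot | smoothie | reading | dog
  4   | orange | nurse | juice | gardening | parrot
  5   | black | chef | soda | hiking | hamster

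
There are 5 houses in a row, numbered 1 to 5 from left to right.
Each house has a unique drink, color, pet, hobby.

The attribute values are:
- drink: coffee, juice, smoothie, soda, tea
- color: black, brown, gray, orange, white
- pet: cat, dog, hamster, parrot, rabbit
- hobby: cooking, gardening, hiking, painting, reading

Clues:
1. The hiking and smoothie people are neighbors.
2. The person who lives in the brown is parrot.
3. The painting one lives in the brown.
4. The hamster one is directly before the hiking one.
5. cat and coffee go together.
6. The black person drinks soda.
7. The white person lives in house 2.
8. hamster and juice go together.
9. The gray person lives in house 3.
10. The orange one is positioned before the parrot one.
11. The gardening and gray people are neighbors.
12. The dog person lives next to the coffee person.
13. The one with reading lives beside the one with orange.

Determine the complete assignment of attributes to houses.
Solution:

House | Drink | Color | Pet | Hobby
-----------------------------------
  1   | soda | black | dog | cooking
  2   | coffee | white | cat | gardening
  3   | juice | gray | hamster | reading
  4   | tea | orange | rabbit | hiking
  5   | smoothie | brown | parrot | painting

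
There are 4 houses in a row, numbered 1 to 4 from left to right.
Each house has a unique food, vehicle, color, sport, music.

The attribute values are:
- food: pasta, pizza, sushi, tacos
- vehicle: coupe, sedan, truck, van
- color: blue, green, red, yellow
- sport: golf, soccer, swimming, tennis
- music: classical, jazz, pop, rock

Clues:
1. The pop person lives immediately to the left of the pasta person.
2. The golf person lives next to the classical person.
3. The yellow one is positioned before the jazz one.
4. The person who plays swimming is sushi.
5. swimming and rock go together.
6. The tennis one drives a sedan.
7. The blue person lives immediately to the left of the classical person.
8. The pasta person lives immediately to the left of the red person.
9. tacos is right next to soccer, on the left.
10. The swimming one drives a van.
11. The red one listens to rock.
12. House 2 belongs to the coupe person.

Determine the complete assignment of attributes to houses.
Solution:

House | Food | Vehicle | Color | Sport | Music
----------------------------------------------
  1   | tacos | truck | blue | golf | pop
  2   | pasta | coupe | yellow | soccer | classical
  3   | sushi | van | red | swimming | rock
  4   | pizza | sedan | green | tennis | jazz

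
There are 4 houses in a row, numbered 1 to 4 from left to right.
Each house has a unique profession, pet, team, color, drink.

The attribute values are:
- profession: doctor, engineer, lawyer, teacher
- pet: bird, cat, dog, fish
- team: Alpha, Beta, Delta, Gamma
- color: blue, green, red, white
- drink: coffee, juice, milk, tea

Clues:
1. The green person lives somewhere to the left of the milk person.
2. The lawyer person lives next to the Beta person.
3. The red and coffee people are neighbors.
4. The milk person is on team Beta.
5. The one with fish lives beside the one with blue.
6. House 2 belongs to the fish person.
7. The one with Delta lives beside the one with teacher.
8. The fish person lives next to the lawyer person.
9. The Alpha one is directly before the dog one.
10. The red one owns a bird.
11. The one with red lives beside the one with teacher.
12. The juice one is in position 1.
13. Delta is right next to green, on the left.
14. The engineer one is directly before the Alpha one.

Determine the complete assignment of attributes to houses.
Solution:

House | Profession | Pet | Team | Color | Drink
-----------------------------------------------
  1   | engineer | bird | Delta | red | juice
  2   | teacher | fish | Alpha | green | coffee
  3   | lawyer | dog | Gamma | blue | tea
  4   | doctor | cat | Beta | white | milk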